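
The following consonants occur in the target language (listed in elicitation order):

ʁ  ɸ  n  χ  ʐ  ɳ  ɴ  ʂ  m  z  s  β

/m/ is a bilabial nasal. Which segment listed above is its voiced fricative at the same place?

/β/

The voiced fricative at the same place is a voiced bilabial fricative — in this inventory, /β/.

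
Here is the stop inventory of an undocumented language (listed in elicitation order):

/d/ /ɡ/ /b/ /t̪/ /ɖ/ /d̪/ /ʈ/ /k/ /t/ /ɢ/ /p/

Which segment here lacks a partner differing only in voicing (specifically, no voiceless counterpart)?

Bilabial: /p/ ~ /b/
Dental: /t̪/ ~ /d̪/
Alveolar: /t/ ~ /d/
Retroflex: /ʈ/ ~ /ɖ/
Velar: /k/ ~ /ɡ/
Uvular: only /ɢ/ (voiced); no voiceless partner.
So /ɢ/ is the unpaired segment.

/ɢ/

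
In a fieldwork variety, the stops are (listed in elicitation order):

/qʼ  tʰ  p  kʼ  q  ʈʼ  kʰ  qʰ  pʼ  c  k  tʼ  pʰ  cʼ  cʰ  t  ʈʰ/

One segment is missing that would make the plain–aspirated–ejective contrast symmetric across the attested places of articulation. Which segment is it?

bilabial: plain /p/, aspirated /pʰ/, ejective /pʼ/.
alveolar: plain /t/, aspirated /tʰ/, ejective /tʼ/.
retroflex: plain —, aspirated /ʈʰ/, ejective /ʈʼ/.
palatal: plain /c/, aspirated /cʰ/, ejective /cʼ/.
velar: plain /k/, aspirated /kʰ/, ejective /kʼ/.
uvular: plain /q/, aspirated /qʰ/, ejective /qʼ/.
The retroflex row has no plain member, so the gap is the plain retroflex stop /ʈ/.

/ʈ/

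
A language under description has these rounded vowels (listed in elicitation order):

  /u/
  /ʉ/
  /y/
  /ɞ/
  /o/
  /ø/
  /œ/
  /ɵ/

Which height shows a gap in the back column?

low-mid

Front: /y/ (high), /ø/ (high-mid), /œ/ (low-mid).
Central: /ʉ/ (high), /ɵ/ (high-mid), /ɞ/ (low-mid).
Back: /u/ (high), /o/ (high-mid).
Every height has a back member except low-mid, where /ɔ/ would be expected.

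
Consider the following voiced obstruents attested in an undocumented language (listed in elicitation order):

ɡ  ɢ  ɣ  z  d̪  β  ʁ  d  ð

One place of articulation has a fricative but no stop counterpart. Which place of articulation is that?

Stop: /d̪/ (dental), /d/ (alveolar), /ɡ/ (velar), /ɢ/ (uvular).
Fricative: /β/ (bilabial), /ð/ (dental), /z/ (alveolar), /ɣ/ (velar), /ʁ/ (uvular).
Every place of articulation has a stop member except bilabial, where /b/ would be expected.

bilabial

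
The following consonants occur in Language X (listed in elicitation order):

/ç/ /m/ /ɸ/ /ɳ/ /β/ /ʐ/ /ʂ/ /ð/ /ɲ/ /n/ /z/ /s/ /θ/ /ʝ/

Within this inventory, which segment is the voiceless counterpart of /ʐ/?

/ʐ/ is a voiced retroflex fricative.
The voiceless counterpart is a voiceless retroflex fricative — in this inventory, /ʂ/.

/ʂ/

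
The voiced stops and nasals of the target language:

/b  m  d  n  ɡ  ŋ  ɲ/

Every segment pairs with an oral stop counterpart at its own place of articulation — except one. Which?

Bilabial: /b/ ~ /m/
Alveolar: /d/ ~ /n/
Velar: /ɡ/ ~ /ŋ/
Palatal: only /ɲ/ (nasal); no oral stop partner.
So /ɲ/ is the unpaired segment.

/ɲ/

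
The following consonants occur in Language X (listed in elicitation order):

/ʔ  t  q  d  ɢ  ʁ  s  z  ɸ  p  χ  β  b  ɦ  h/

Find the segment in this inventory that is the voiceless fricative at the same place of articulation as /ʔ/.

/ʔ/ is a voiceless glottal stop.
The voiceless fricative at the same place is a voiceless glottal fricative — in this inventory, /h/.

/h/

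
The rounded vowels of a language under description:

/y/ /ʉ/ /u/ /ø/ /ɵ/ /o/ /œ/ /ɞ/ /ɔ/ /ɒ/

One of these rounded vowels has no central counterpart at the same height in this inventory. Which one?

High: /y/ ~ /ʉ/ ~ /u/
High-mid: /ø/ ~ /ɵ/ ~ /o/
Low-mid: /œ/ ~ /ɞ/ ~ /ɔ/
Low: only /ɒ/ (back); no central partner.
So /ɒ/ is the unpaired segment.

/ɒ/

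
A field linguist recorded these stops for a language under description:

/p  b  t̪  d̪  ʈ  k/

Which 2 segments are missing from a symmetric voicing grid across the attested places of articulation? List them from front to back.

/ɖ/, /ɡ/

bilabial: voiceless /p/, voiced /b/.
dental: voiceless /t̪/, voiced /d̪/.
retroflex: voiceless /ʈ/, voiced —.
velar: voiceless /k/, voiced —.
Gaps, from front to back: retroflex lacks voiced (/ɖ/); velar lacks voiced (/ɡ/).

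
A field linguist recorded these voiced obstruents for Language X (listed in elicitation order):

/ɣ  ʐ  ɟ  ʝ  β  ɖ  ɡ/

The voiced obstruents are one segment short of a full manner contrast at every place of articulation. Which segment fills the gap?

/b/

Stop: /ɖ/ (retroflex), /ɟ/ (palatal), /ɡ/ (velar).
Fricative: /β/ (bilabial), /ʐ/ (retroflex), /ʝ/ (palatal), /ɣ/ (velar).
The bilabial row has no stop member, so the gap is the bilabial stop /b/.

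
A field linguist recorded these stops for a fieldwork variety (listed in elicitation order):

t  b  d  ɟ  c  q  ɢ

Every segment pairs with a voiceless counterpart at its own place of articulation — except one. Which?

/b/

Alveolar: /t/ ~ /d/
Palatal: /c/ ~ /ɟ/
Uvular: /q/ ~ /ɢ/
Bilabial: only /b/ (voiced); no voiceless partner.
So /b/ is the unpaired segment.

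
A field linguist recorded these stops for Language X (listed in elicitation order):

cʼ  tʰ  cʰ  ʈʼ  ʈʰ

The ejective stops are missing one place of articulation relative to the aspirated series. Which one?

alveolar: aspirated /tʰ/, ejective —.
retroflex: aspirated /ʈʰ/, ejective /ʈʼ/.
palatal: aspirated /cʰ/, ejective /cʼ/.
Every place of articulation has an ejective member except alveolar, where /tʼ/ would be expected.

alveolar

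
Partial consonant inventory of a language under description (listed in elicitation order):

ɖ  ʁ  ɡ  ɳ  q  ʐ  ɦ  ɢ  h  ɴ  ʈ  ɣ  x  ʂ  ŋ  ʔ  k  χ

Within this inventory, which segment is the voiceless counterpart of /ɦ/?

/ɦ/ is a voiced glottal fricative.
The voiceless counterpart is a voiceless glottal fricative — in this inventory, /h/.

/h/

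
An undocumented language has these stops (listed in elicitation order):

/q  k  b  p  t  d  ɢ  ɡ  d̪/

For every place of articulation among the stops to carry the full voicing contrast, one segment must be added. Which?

/t̪/

bilabial: voiceless /p/, voiced /b/.
dental: voiceless —, voiced /d̪/.
alveolar: voiceless /t/, voiced /d/.
velar: voiceless /k/, voiced /ɡ/.
uvular: voiceless /q/, voiced /ɢ/.
The dental row has no voiceless member, so the gap is the voiceless dental stop /t̪/.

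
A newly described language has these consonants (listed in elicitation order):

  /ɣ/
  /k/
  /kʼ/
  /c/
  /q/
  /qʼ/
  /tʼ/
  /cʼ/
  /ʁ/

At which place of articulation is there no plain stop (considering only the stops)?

alveolar

Plain: /c/ (palatal), /k/ (velar), /q/ (uvular).
Ejective: /tʼ/ (alveolar), /cʼ/ (palatal), /kʼ/ (velar), /qʼ/ (uvular).
Every place of articulation has a plain member except alveolar, where /t/ would be expected.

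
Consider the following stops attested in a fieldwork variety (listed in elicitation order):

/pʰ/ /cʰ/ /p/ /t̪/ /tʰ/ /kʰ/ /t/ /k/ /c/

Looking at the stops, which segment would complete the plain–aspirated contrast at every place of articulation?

/t̪ʰ/

bilabial: plain /p/, aspirated /pʰ/.
dental: plain /t̪/, aspirated —.
alveolar: plain /t/, aspirated /tʰ/.
palatal: plain /c/, aspirated /cʰ/.
velar: plain /k/, aspirated /kʰ/.
The dental row has no aspirated member, so the gap is the aspirated dental stop /t̪ʰ/.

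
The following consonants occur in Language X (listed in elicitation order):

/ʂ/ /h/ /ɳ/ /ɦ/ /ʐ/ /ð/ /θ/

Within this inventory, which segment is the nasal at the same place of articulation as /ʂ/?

/ɳ/

/ʂ/ is a voiceless retroflex fricative.
The nasal at the same place is a retroflex nasal — in this inventory, /ɳ/.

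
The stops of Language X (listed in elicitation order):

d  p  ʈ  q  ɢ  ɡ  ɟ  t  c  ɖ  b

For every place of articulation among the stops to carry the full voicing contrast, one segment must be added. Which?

/k/

Voiceless: /p/ (bilabial), /t/ (alveolar), /ʈ/ (retroflex), /c/ (palatal), /q/ (uvular).
Voiced: /b/ (bilabial), /d/ (alveolar), /ɖ/ (retroflex), /ɟ/ (palatal), /ɡ/ (velar), /ɢ/ (uvular).
The velar row has no voiceless member, so the gap is the voiceless velar stop /k/.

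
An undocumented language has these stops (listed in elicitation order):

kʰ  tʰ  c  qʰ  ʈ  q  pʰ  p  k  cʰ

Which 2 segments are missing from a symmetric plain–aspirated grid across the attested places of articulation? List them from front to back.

place of articulation  plain     aspirated
bilabial          p         pʰ      
alveolar          —         tʰ      
retroflex         ʈ         —       
palatal           c         cʰ      
velar             k         kʰ      
uvular            q         qʰ      
Gaps, from front to back: alveolar lacks plain (/t/); retroflex lacks aspirated (/ʈʰ/).

/t/, /ʈʰ/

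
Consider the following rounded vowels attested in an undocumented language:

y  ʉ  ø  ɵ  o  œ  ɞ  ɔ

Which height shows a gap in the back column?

high

high: front /y/, central /ʉ/, back —.
high-mid: front /ø/, central /ɵ/, back /o/.
low-mid: front /œ/, central /ɞ/, back /ɔ/.
Every height has a back member except high, where /u/ would be expected.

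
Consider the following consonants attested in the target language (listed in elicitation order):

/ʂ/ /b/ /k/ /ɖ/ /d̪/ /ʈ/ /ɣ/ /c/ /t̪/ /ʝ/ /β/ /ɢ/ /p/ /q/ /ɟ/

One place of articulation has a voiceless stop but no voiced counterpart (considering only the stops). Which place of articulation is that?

velar

bilabial: voiceless /p/, voiced /b/.
dental: voiceless /t̪/, voiced /d̪/.
retroflex: voiceless /ʈ/, voiced /ɖ/.
palatal: voiceless /c/, voiced /ɟ/.
velar: voiceless /k/, voiced —.
uvular: voiceless /q/, voiced /ɢ/.
Every place of articulation has a voiced member except velar, where /ɡ/ would be expected.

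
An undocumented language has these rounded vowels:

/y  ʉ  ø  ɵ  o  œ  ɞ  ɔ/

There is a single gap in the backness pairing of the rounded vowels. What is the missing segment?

/u/

Front: /y/ (high), /ø/ (high-mid), /œ/ (low-mid).
Central: /ʉ/ (high), /ɵ/ (high-mid), /ɞ/ (low-mid).
Back: /o/ (high-mid), /ɔ/ (low-mid).
The high row has no back member, so the gap is the high back rounded vowel /u/.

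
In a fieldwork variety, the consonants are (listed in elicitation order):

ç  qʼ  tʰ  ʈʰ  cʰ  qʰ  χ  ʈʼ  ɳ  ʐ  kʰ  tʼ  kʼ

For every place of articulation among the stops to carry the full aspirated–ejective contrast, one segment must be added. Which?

/cʼ/

Aspirated: /tʰ/ (alveolar), /ʈʰ/ (retroflex), /cʰ/ (palatal), /kʰ/ (velar), /qʰ/ (uvular).
Ejective: /tʼ/ (alveolar), /ʈʼ/ (retroflex), /kʼ/ (velar), /qʼ/ (uvular).
The palatal row has no ejective member, so the gap is the ejective palatal stop /cʼ/.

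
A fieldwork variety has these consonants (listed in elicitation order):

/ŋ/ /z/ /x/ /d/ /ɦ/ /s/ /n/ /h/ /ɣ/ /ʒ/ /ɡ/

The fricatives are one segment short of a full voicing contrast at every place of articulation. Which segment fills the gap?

/ʃ/

Voiceless: /s/ (alveolar), /x/ (velar), /h/ (glottal).
Voiced: /z/ (alveolar), /ʒ/ (postalveolar), /ɣ/ (velar), /ɦ/ (glottal).
The postalveolar row has no voiceless member, so the gap is the voiceless postalveolar fricative /ʃ/.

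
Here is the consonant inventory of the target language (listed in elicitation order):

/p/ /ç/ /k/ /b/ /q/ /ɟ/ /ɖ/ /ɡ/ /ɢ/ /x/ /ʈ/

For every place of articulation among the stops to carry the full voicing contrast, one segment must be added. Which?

place of articulation  voiceless  voiced  
bilabial          p         b       
retroflex         ʈ         ɖ       
palatal           —         ɟ       
velar             k         ɡ       
uvular            q         ɢ       
The palatal row has no voiceless member, so the gap is the voiceless palatal stop /c/.

/c/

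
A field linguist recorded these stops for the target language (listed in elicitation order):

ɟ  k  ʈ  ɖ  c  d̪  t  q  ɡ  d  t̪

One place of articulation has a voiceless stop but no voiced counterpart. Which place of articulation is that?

place of articulation  voiceless  voiced  
dental            t̪        d̪      
alveolar          t         d       
retroflex         ʈ         ɖ       
palatal           c         ɟ       
velar             k         ɡ       
uvular            q         —       
Every place of articulation has a voiced member except uvular, where /ɢ/ would be expected.

uvular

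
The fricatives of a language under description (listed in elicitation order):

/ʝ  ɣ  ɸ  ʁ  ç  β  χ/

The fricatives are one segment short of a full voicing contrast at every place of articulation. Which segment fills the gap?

Voiceless: /ɸ/ (bilabial), /ç/ (palatal), /χ/ (uvular).
Voiced: /β/ (bilabial), /ʝ/ (palatal), /ɣ/ (velar), /ʁ/ (uvular).
The velar row has no voiceless member, so the gap is the voiceless velar fricative /x/.

/x/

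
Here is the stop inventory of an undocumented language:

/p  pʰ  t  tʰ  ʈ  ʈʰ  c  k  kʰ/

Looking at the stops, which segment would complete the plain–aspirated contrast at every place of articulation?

/cʰ/

place of articulation  plain     aspirated
bilabial          p         pʰ      
alveolar          t         tʰ      
retroflex         ʈ         ʈʰ      
palatal           c         —       
velar             k         kʰ      
The palatal row has no aspirated member, so the gap is the aspirated palatal stop /cʰ/.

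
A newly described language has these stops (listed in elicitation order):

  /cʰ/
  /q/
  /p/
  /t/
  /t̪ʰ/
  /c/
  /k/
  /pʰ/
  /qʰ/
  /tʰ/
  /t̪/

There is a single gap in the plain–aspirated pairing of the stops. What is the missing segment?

/kʰ/

Plain: /p/ (bilabial), /t̪/ (dental), /t/ (alveolar), /c/ (palatal), /k/ (velar), /q/ (uvular).
Aspirated: /pʰ/ (bilabial), /t̪ʰ/ (dental), /tʰ/ (alveolar), /cʰ/ (palatal), /qʰ/ (uvular).
The velar row has no aspirated member, so the gap is the aspirated velar stop /kʰ/.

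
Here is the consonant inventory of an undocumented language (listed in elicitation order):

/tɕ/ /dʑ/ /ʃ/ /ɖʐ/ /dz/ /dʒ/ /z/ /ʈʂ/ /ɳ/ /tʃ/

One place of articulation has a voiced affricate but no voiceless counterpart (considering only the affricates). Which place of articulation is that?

alveolar: voiceless —, voiced /dz/.
postalveolar: voiceless /tʃ/, voiced /dʒ/.
retroflex: voiceless /ʈʂ/, voiced /ɖʐ/.
alveolo-palatal: voiceless /tɕ/, voiced /dʑ/.
Every place of articulation has a voiceless member except alveolar, where /ts/ would be expected.

alveolar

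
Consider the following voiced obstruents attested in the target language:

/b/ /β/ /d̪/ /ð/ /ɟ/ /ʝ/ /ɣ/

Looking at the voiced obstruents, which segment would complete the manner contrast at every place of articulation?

/ɡ/

place of articulation  stop      fricative
bilabial          b         β       
dental            d̪        ð       
palatal           ɟ         ʝ       
velar             —         ɣ       
The velar row has no stop member, so the gap is the velar stop /ɡ/.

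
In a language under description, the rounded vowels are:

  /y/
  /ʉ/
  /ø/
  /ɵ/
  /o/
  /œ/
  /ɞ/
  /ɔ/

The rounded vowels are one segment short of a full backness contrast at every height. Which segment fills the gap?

/u/

Front: /y/ (high), /ø/ (high-mid), /œ/ (low-mid).
Central: /ʉ/ (high), /ɵ/ (high-mid), /ɞ/ (low-mid).
Back: /o/ (high-mid), /ɔ/ (low-mid).
The high row has no back member, so the gap is the high back rounded vowel /u/.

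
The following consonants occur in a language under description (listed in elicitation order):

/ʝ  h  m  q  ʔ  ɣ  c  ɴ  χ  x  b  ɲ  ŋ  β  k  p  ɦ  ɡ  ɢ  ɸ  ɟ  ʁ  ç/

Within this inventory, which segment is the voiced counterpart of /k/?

/k/ is a voiceless velar stop.
The voiced counterpart is a voiced velar stop — in this inventory, /ɡ/.

/ɡ/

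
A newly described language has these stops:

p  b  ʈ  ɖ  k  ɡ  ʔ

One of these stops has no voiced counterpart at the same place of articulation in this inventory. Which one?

Bilabial: /p/ ~ /b/
Retroflex: /ʈ/ ~ /ɖ/
Velar: /k/ ~ /ɡ/
Glottal: only /ʔ/ (voiceless); no voiced partner.
So /ʔ/ is the unpaired segment.

/ʔ/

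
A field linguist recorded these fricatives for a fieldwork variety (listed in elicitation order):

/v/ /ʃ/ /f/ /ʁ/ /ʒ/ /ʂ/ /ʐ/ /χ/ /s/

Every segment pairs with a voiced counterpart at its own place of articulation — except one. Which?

Labiodental: /f/ ~ /v/
Postalveolar: /ʃ/ ~ /ʒ/
Retroflex: /ʂ/ ~ /ʐ/
Uvular: /χ/ ~ /ʁ/
Alveolar: only /s/ (voiceless); no voiced partner.
So /s/ is the unpaired segment.

/s/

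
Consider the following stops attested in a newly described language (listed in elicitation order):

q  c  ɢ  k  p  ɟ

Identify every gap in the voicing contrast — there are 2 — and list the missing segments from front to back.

place of articulation  voiceless  voiced  
bilabial          p         —       
palatal           c         ɟ       
velar             k         —       
uvular            q         ɢ       
Gaps, from front to back: bilabial lacks voiced (/b/); velar lacks voiced (/ɡ/).

/b/, /ɡ/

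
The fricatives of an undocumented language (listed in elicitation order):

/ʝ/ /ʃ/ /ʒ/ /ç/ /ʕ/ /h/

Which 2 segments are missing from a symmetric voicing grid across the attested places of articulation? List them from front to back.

/ħ/, /ɦ/

postalveolar: voiceless /ʃ/, voiced /ʒ/.
palatal: voiceless /ç/, voiced /ʝ/.
pharyngeal: voiceless —, voiced /ʕ/.
glottal: voiceless /h/, voiced —.
Gaps, from front to back: pharyngeal lacks voiceless (/ħ/); glottal lacks voiced (/ɦ/).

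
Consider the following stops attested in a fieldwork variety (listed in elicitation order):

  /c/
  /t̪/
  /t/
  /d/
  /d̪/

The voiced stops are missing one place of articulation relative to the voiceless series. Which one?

dental: voiceless /t̪/, voiced /d̪/.
alveolar: voiceless /t/, voiced /d/.
palatal: voiceless /c/, voiced —.
Every place of articulation has a voiced member except palatal, where /ɟ/ would be expected.

palatal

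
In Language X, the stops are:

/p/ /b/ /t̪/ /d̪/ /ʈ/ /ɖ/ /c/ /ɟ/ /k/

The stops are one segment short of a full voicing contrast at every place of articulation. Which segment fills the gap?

/ɡ/

bilabial: voiceless /p/, voiced /b/.
dental: voiceless /t̪/, voiced /d̪/.
retroflex: voiceless /ʈ/, voiced /ɖ/.
palatal: voiceless /c/, voiced /ɟ/.
velar: voiceless /k/, voiced —.
The velar row has no voiced member, so the gap is the voiced velar stop /ɡ/.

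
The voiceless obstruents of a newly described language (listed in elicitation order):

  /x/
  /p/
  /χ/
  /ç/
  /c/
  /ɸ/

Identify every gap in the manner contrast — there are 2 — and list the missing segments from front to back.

/k/, /q/

place of articulation  stop      fricative
bilabial          p         ɸ       
palatal           c         ç       
velar             —         x       
uvular            —         χ       
Gaps, from front to back: velar lacks stop (/k/); uvular lacks stop (/q/).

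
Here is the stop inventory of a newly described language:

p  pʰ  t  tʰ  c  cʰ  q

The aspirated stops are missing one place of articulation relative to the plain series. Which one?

uvular

bilabial: plain /p/, aspirated /pʰ/.
alveolar: plain /t/, aspirated /tʰ/.
palatal: plain /c/, aspirated /cʰ/.
uvular: plain /q/, aspirated —.
Every place of articulation has an aspirated member except uvular, where /qʰ/ would be expected.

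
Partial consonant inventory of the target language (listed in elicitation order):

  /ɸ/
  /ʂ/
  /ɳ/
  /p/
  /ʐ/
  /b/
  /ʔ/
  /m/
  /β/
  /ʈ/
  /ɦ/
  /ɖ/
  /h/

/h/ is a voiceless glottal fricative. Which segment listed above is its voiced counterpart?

/ɦ/

The voiced counterpart is a voiced glottal fricative — in this inventory, /ɦ/.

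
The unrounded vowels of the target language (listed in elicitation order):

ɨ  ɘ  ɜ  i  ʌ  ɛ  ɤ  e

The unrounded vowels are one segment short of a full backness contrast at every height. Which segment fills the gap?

/ɯ/

height            front     central   back    
high              i         ɨ         —       
high-mid          e         ɘ         ɤ       
low-mid           ɛ         ɜ         ʌ       
The high row has no back member, so the gap is the high back unrounded vowel /ɯ/.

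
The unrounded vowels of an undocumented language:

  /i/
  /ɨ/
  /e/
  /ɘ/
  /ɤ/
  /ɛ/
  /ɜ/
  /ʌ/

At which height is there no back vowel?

high

Front: /i/ (high), /e/ (high-mid), /ɛ/ (low-mid).
Central: /ɨ/ (high), /ɘ/ (high-mid), /ɜ/ (low-mid).
Back: /ɤ/ (high-mid), /ʌ/ (low-mid).
Every height has a back member except high, where /ɯ/ would be expected.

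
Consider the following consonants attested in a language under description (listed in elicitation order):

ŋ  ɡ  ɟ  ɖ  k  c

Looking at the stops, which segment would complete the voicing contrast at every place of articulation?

/ʈ/

retroflex: voiceless —, voiced /ɖ/.
palatal: voiceless /c/, voiced /ɟ/.
velar: voiceless /k/, voiced /ɡ/.
The retroflex row has no voiceless member, so the gap is the voiceless retroflex stop /ʈ/.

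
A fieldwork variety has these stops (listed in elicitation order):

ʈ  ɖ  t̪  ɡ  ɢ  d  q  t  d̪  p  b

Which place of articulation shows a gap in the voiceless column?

velar

place of articulation  voiceless  voiced  
bilabial          p         b       
dental            t̪        d̪      
alveolar          t         d       
retroflex         ʈ         ɖ       
velar             —         ɡ       
uvular            q         ɢ       
Every place of articulation has a voiceless member except velar, where /k/ would be expected.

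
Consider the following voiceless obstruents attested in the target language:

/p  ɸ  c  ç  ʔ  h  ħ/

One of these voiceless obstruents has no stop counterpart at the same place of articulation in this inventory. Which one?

/ħ/

Bilabial: /p/ ~ /ɸ/
Palatal: /c/ ~ /ç/
Glottal: /ʔ/ ~ /h/
Pharyngeal: only /ħ/ (fricative); no stop partner.
So /ħ/ is the unpaired segment.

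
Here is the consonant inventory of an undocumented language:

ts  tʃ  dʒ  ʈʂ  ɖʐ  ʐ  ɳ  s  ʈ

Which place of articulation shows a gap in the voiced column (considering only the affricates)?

alveolar: voiceless /ts/, voiced —.
postalveolar: voiceless /tʃ/, voiced /dʒ/.
retroflex: voiceless /ʈʂ/, voiced /ɖʐ/.
Every place of articulation has a voiced member except alveolar, where /dz/ would be expected.

alveolar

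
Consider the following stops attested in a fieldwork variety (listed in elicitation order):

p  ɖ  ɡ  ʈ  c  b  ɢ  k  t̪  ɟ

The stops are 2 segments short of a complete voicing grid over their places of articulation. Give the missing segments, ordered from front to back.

Voiceless: /p/ (bilabial), /t̪/ (dental), /ʈ/ (retroflex), /c/ (palatal), /k/ (velar).
Voiced: /b/ (bilabial), /ɖ/ (retroflex), /ɟ/ (palatal), /ɡ/ (velar), /ɢ/ (uvular).
Gaps, from front to back: dental lacks voiced (/d̪/); uvular lacks voiceless (/q/).

/d̪/, /q/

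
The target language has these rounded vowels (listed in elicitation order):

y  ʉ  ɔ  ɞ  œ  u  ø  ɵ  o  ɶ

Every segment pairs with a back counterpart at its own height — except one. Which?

/ɶ/

High: /y/ ~ /ʉ/ ~ /u/
High-mid: /ø/ ~ /ɵ/ ~ /o/
Low-mid: /œ/ ~ /ɞ/ ~ /ɔ/
Low: only /ɶ/ (front); no back partner.
So /ɶ/ is the unpaired segment.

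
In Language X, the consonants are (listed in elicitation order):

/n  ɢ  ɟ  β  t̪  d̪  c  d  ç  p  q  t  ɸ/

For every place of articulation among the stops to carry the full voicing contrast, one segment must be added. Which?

place of articulation  voiceless  voiced  
bilabial          p         —       
dental            t̪        d̪      
alveolar          t         d       
palatal           c         ɟ       
uvular            q         ɢ       
The bilabial row has no voiced member, so the gap is the voiced bilabial stop /b/.

/b/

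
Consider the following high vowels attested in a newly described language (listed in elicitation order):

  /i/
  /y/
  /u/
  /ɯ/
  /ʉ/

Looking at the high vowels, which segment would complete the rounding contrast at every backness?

front: unrounded /i/, rounded /y/.
central: unrounded —, rounded /ʉ/.
back: unrounded /ɯ/, rounded /u/.
The central row has no unrounded member, so the gap is the central unrounded vowel /ɨ/.

/ɨ/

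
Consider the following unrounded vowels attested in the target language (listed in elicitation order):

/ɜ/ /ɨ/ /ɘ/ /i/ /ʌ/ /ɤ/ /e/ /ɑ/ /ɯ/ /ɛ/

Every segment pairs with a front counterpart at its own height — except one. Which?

High: /i/ ~ /ɨ/ ~ /ɯ/
High-mid: /e/ ~ /ɘ/ ~ /ɤ/
Low-mid: /ɛ/ ~ /ɜ/ ~ /ʌ/
Low: only /ɑ/ (back); no front partner.
So /ɑ/ is the unpaired segment.

/ɑ/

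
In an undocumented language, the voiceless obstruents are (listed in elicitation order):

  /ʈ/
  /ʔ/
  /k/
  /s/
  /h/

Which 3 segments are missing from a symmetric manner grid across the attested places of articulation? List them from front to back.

/t/, /ʂ/, /x/

Stop: /ʈ/ (retroflex), /k/ (velar), /ʔ/ (glottal).
Fricative: /s/ (alveolar), /h/ (glottal).
Gaps, from front to back: alveolar lacks stop (/t/); retroflex lacks fricative (/ʂ/); velar lacks fricative (/x/).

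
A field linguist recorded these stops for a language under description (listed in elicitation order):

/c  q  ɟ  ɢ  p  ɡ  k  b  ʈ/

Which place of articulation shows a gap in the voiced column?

retroflex

Voiceless: /p/ (bilabial), /ʈ/ (retroflex), /c/ (palatal), /k/ (velar), /q/ (uvular).
Voiced: /b/ (bilabial), /ɟ/ (palatal), /ɡ/ (velar), /ɢ/ (uvular).
Every place of articulation has a voiced member except retroflex, where /ɖ/ would be expected.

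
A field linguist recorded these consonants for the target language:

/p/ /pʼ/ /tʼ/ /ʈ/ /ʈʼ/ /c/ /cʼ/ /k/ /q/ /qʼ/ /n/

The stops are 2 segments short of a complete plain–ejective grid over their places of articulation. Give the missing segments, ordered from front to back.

Plain: /p/ (bilabial), /ʈ/ (retroflex), /c/ (palatal), /k/ (velar), /q/ (uvular).
Ejective: /pʼ/ (bilabial), /tʼ/ (alveolar), /ʈʼ/ (retroflex), /cʼ/ (palatal), /qʼ/ (uvular).
Gaps, from front to back: alveolar lacks plain (/t/); velar lacks ejective (/kʼ/).

/t/, /kʼ/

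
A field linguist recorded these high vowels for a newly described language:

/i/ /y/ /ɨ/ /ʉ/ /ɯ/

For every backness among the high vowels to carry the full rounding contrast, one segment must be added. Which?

/u/

front: unrounded /i/, rounded /y/.
central: unrounded /ɨ/, rounded /ʉ/.
back: unrounded /ɯ/, rounded —.
The back row has no rounded member, so the gap is the back rounded vowel /u/.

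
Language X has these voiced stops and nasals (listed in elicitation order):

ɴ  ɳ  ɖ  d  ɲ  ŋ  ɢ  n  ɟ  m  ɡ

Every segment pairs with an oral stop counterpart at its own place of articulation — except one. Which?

Alveolar: /d/ ~ /n/
Retroflex: /ɖ/ ~ /ɳ/
Palatal: /ɟ/ ~ /ɲ/
Velar: /ɡ/ ~ /ŋ/
Uvular: /ɢ/ ~ /ɴ/
Bilabial: only /m/ (nasal); no oral stop partner.
So /m/ is the unpaired segment.

/m/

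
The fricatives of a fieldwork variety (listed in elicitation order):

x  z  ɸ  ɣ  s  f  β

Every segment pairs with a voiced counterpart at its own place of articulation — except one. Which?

/f/

Bilabial: /ɸ/ ~ /β/
Alveolar: /s/ ~ /z/
Velar: /x/ ~ /ɣ/
Labiodental: only /f/ (voiceless); no voiced partner.
So /f/ is the unpaired segment.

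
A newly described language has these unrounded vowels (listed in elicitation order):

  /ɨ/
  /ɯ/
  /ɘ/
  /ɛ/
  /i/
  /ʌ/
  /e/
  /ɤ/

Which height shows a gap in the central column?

low-mid

height            front     central   back    
high              i         ɨ         ɯ       
high-mid          e         ɘ         ɤ       
low-mid           ɛ         —         ʌ       
Every height has a central member except low-mid, where /ɜ/ would be expected.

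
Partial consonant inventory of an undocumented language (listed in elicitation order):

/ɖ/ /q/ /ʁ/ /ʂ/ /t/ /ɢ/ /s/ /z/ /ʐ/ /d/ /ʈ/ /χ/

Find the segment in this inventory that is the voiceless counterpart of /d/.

/d/ is a voiced alveolar stop.
The voiceless counterpart is a voiceless alveolar stop — in this inventory, /t/.

/t/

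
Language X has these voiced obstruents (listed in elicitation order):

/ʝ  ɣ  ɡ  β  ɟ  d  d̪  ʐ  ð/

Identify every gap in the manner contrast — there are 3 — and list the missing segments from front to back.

/b/, /z/, /ɖ/

place of articulation  stop      fricative
bilabial          —         β       
dental            d̪        ð       
alveolar          d         —       
retroflex         —         ʐ       
palatal           ɟ         ʝ       
velar             ɡ         ɣ       
Gaps, from front to back: bilabial lacks stop (/b/); alveolar lacks fricative (/z/); retroflex lacks stop (/ɖ/).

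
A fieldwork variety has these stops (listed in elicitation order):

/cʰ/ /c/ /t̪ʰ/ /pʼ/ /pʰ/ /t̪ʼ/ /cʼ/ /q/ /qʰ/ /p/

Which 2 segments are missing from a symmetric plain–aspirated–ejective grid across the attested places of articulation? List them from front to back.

place of articulation  plain     aspirated  ejective
bilabial          p         pʰ        pʼ      
dental            —         t̪ʰ       t̪ʼ     
palatal           c         cʰ        cʼ      
uvular            q         qʰ        —       
Gaps, from front to back: dental lacks plain (/t̪/); uvular lacks ejective (/qʼ/).

/t̪/, /qʼ/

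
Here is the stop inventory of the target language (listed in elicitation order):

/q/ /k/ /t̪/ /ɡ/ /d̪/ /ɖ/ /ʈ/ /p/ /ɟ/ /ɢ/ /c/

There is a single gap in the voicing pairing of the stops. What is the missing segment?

/b/

Voiceless: /p/ (bilabial), /t̪/ (dental), /ʈ/ (retroflex), /c/ (palatal), /k/ (velar), /q/ (uvular).
Voiced: /d̪/ (dental), /ɖ/ (retroflex), /ɟ/ (palatal), /ɡ/ (velar), /ɢ/ (uvular).
The bilabial row has no voiced member, so the gap is the voiced bilabial stop /b/.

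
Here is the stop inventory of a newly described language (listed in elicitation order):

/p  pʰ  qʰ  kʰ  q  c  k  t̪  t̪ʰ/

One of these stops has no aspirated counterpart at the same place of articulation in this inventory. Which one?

/c/

Bilabial: /p/ ~ /pʰ/
Dental: /t̪/ ~ /t̪ʰ/
Velar: /k/ ~ /kʰ/
Uvular: /q/ ~ /qʰ/
Palatal: only /c/ (plain); no aspirated partner.
So /c/ is the unpaired segment.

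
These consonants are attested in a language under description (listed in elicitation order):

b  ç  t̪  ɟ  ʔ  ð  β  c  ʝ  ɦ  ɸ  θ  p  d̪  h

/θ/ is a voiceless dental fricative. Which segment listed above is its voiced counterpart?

/ð/

The voiced counterpart is a voiced dental fricative — in this inventory, /ð/.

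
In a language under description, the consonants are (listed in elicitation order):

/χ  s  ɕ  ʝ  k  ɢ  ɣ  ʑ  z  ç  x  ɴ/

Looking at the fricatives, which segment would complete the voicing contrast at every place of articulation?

/ʁ/

place of articulation  voiceless  voiced  
alveolar          s         z       
alveolo-palatal   ɕ         ʑ       
palatal           ç         ʝ       
velar             x         ɣ       
uvular            χ         —       
The uvular row has no voiced member, so the gap is the voiced uvular fricative /ʁ/.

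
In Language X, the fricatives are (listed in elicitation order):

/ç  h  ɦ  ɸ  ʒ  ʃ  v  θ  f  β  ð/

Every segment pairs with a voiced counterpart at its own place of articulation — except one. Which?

/ç/

Bilabial: /ɸ/ ~ /β/
Labiodental: /f/ ~ /v/
Dental: /θ/ ~ /ð/
Postalveolar: /ʃ/ ~ /ʒ/
Glottal: /h/ ~ /ɦ/
Palatal: only /ç/ (voiceless); no voiced partner.
So /ç/ is the unpaired segment.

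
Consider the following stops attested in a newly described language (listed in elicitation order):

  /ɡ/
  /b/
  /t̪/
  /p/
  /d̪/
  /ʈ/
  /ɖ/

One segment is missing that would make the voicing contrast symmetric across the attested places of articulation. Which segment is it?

bilabial: voiceless /p/, voiced /b/.
dental: voiceless /t̪/, voiced /d̪/.
retroflex: voiceless /ʈ/, voiced /ɖ/.
velar: voiceless —, voiced /ɡ/.
The velar row has no voiceless member, so the gap is the voiceless velar stop /k/.

/k/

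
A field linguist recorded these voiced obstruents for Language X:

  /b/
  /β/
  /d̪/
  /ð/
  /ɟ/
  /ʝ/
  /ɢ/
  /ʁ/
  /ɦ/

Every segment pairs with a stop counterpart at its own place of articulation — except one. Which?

Bilabial: /b/ ~ /β/
Dental: /d̪/ ~ /ð/
Palatal: /ɟ/ ~ /ʝ/
Uvular: /ɢ/ ~ /ʁ/
Glottal: only /ɦ/ (fricative); no stop partner.
So /ɦ/ is the unpaired segment.

/ɦ/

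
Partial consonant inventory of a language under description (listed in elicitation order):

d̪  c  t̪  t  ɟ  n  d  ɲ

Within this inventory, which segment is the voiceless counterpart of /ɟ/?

/ɟ/ is a voiced palatal stop.
The voiceless counterpart is a voiceless palatal stop — in this inventory, /c/.

/c/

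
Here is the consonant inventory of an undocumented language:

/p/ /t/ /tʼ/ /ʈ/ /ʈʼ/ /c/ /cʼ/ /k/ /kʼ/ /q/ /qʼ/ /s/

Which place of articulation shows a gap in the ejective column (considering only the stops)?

bilabial

place of articulation  plain     ejective
bilabial          p         —       
alveolar          t         tʼ      
retroflex         ʈ         ʈʼ      
palatal           c         cʼ      
velar             k         kʼ      
uvular            q         qʼ      
Every place of articulation has an ejective member except bilabial, where /pʼ/ would be expected.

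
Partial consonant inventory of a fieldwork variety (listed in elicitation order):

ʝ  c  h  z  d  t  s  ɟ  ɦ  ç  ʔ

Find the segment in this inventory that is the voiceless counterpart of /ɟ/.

/c/

/ɟ/ is a voiced palatal stop.
The voiceless counterpart is a voiceless palatal stop — in this inventory, /c/.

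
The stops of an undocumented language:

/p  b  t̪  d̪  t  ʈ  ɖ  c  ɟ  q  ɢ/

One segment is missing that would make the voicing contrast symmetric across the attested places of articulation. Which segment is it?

bilabial: voiceless /p/, voiced /b/.
dental: voiceless /t̪/, voiced /d̪/.
alveolar: voiceless /t/, voiced —.
retroflex: voiceless /ʈ/, voiced /ɖ/.
palatal: voiceless /c/, voiced /ɟ/.
uvular: voiceless /q/, voiced /ɢ/.
The alveolar row has no voiced member, so the gap is the voiced alveolar stop /d/.

/d/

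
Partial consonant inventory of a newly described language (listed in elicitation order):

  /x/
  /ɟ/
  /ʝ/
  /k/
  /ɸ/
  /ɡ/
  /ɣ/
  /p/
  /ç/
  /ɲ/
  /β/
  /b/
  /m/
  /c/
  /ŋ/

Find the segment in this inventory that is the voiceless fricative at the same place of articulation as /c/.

/ç/

/c/ is a voiceless palatal stop.
The voiceless fricative at the same place is a voiceless palatal fricative — in this inventory, /ç/.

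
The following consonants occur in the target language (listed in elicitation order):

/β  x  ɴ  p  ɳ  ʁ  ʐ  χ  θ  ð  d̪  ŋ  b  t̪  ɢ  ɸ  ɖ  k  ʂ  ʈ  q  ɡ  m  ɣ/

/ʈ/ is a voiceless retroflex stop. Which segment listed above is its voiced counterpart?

/ɖ/

The voiced counterpart is a voiced retroflex stop — in this inventory, /ɖ/.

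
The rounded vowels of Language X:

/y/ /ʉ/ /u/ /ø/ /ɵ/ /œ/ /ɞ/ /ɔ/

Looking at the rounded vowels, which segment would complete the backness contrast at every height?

height            front     central   back    
high              y         ʉ         u       
high-mid          ø         ɵ         —       
low-mid           œ         ɞ         ɔ       
The high-mid row has no back member, so the gap is the high-mid back rounded vowel /o/.

/o/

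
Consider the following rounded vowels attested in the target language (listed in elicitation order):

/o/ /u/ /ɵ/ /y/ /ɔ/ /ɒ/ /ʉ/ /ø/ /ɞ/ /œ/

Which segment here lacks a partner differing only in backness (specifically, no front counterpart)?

High: /y/ ~ /ʉ/ ~ /u/
High-mid: /ø/ ~ /ɵ/ ~ /o/
Low-mid: /œ/ ~ /ɞ/ ~ /ɔ/
Low: only /ɒ/ (back); no front partner.
So /ɒ/ is the unpaired segment.

/ɒ/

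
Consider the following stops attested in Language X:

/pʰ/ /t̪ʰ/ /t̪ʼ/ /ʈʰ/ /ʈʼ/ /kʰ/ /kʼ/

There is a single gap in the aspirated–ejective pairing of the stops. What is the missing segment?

/pʼ/

place of articulation  aspirated  ejective
bilabial          pʰ        —       
dental            t̪ʰ       t̪ʼ     
retroflex         ʈʰ        ʈʼ      
velar             kʰ        kʼ      
The bilabial row has no ejective member, so the gap is the ejective bilabial stop /pʼ/.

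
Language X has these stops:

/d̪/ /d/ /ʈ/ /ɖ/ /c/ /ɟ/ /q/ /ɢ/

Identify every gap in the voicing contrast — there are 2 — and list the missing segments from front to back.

dental: voiceless —, voiced /d̪/.
alveolar: voiceless —, voiced /d/.
retroflex: voiceless /ʈ/, voiced /ɖ/.
palatal: voiceless /c/, voiced /ɟ/.
uvular: voiceless /q/, voiced /ɢ/.
Gaps, from front to back: dental lacks voiceless (/t̪/); alveolar lacks voiceless (/t/).

/t̪/, /t/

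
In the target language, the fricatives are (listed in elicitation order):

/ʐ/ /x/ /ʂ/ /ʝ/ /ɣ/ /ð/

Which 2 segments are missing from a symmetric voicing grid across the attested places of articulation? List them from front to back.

Voiceless: /ʂ/ (retroflex), /x/ (velar).
Voiced: /ð/ (dental), /ʐ/ (retroflex), /ʝ/ (palatal), /ɣ/ (velar).
Gaps, from front to back: dental lacks voiceless (/θ/); palatal lacks voiceless (/ç/).

/θ/, /ç/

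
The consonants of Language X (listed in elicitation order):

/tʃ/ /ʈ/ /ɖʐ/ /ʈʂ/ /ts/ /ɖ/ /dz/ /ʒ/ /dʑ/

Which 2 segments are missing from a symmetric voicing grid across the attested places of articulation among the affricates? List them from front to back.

alveolar: voiceless /ts/, voiced /dz/.
postalveolar: voiceless /tʃ/, voiced —.
retroflex: voiceless /ʈʂ/, voiced /ɖʐ/.
alveolo-palatal: voiceless —, voiced /dʑ/.
Gaps, from front to back: postalveolar lacks voiced (/dʒ/); alveolo-palatal lacks voiceless (/tɕ/).

/dʒ/, /tɕ/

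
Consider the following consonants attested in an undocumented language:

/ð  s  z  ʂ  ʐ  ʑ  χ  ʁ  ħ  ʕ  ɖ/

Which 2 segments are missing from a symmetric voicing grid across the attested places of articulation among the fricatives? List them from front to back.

/θ/, /ɕ/

dental: voiceless —, voiced /ð/.
alveolar: voiceless /s/, voiced /z/.
retroflex: voiceless /ʂ/, voiced /ʐ/.
alveolo-palatal: voiceless —, voiced /ʑ/.
uvular: voiceless /χ/, voiced /ʁ/.
pharyngeal: voiceless /ħ/, voiced /ʕ/.
Gaps, from front to back: dental lacks voiceless (/θ/); alveolo-palatal lacks voiceless (/ɕ/).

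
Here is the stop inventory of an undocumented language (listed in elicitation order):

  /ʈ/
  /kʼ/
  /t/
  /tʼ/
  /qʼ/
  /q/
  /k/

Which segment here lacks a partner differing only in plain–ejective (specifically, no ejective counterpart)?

/ʈ/

Alveolar: /t/ ~ /tʼ/
Velar: /k/ ~ /kʼ/
Uvular: /q/ ~ /qʼ/
Retroflex: only /ʈ/ (plain); no ejective partner.
So /ʈ/ is the unpaired segment.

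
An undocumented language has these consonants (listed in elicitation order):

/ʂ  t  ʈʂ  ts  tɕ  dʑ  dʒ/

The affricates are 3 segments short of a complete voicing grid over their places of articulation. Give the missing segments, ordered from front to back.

Voiceless: /ts/ (alveolar), /ʈʂ/ (retroflex), /tɕ/ (alveolo-palatal).
Voiced: /dʒ/ (postalveolar), /dʑ/ (alveolo-palatal).
Gaps, from front to back: alveolar lacks voiced (/dz/); postalveolar lacks voiceless (/tʃ/); retroflex lacks voiced (/ɖʐ/).

/dz/, /tʃ/, /ɖʐ/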